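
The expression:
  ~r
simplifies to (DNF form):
~r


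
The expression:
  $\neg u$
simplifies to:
$\neg u$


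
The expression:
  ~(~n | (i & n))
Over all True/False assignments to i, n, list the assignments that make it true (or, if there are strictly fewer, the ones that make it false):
is true only for:
  i=False, n=True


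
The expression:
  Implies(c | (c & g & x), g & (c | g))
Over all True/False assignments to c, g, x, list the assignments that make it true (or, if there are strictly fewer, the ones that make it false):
is false only for:
  c=True, g=False, x=False;
  c=True, g=False, x=True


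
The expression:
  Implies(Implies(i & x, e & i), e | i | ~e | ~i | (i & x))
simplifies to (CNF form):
True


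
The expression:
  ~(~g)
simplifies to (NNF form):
g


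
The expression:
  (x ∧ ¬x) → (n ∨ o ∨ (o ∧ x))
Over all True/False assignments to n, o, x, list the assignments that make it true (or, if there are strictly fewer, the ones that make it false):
is always true.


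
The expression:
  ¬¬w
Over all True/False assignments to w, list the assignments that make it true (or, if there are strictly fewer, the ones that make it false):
is true only for:
  w=True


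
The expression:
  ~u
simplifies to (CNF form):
~u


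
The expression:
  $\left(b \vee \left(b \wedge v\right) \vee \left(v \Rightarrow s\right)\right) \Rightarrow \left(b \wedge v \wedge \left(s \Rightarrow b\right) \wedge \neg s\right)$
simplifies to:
$v \wedge \neg s$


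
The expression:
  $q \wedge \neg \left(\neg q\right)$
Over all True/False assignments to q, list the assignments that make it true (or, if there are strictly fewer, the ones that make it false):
is true only for:
  q=True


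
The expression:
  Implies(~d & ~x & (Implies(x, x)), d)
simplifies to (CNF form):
d | x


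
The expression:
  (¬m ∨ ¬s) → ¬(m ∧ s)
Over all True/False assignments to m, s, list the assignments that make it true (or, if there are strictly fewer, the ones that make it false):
is always true.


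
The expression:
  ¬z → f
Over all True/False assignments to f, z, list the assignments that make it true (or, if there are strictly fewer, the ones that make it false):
is false only for:
  f=False, z=False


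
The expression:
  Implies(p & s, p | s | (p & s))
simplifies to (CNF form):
True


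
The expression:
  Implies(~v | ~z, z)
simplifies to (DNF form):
z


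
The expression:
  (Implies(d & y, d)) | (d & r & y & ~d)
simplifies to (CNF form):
True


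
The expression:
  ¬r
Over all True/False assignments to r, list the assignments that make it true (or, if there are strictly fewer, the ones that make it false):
is true only for:
  r=False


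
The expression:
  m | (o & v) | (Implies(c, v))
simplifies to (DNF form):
m | v | ~c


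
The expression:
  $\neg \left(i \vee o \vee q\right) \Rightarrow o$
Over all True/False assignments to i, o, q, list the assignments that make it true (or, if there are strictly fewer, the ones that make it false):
is false only for:
  i=False, o=False, q=False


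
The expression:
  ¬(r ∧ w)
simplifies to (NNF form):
¬r ∨ ¬w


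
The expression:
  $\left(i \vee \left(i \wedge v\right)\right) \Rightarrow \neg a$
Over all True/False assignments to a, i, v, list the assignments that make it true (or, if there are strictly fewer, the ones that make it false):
is false only for:
  a=True, i=True, v=False;
  a=True, i=True, v=True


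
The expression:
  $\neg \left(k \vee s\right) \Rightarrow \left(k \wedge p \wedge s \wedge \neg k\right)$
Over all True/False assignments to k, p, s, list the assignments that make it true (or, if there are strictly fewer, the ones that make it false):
is false only for:
  k=False, p=False, s=False;
  k=False, p=True, s=False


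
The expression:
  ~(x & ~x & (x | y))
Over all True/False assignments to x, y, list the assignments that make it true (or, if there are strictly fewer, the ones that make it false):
is always true.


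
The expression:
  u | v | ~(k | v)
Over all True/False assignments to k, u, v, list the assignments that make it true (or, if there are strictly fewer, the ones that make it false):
is false only for:
  k=True, u=False, v=False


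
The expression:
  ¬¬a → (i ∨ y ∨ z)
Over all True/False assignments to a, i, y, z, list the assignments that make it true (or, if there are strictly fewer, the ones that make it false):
is false only for:
  a=True, i=False, y=False, z=False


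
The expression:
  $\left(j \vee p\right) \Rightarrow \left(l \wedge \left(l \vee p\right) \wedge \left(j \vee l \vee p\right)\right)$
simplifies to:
$l \vee \left(\neg j \wedge \neg p\right)$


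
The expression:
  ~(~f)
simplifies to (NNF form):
f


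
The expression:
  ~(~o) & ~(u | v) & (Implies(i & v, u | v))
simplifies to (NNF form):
o & ~u & ~v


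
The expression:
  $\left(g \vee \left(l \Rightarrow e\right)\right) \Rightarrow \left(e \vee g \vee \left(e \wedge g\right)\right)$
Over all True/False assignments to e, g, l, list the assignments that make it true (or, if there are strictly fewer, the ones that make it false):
is false only for:
  e=False, g=False, l=False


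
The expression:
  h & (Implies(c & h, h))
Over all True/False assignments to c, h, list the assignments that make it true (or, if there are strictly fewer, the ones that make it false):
is true only for:
  c=False, h=True;
  c=True, h=True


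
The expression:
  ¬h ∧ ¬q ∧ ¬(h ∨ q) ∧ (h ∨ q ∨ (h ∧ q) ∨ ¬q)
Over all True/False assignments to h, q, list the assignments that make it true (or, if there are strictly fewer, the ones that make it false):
is true only for:
  h=False, q=False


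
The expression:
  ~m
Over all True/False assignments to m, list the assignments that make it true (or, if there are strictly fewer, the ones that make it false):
is true only for:
  m=False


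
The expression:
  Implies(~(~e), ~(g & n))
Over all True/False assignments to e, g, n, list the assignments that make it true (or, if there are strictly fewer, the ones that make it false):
is false only for:
  e=True, g=True, n=True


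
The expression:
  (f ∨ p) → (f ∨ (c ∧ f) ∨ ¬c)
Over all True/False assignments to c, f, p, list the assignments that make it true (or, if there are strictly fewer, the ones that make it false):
is false only for:
  c=True, f=False, p=True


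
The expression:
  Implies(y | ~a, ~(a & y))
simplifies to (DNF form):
~a | ~y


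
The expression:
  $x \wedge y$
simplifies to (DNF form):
$x \wedge y$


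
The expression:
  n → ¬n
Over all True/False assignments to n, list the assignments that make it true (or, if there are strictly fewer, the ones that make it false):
is true only for:
  n=False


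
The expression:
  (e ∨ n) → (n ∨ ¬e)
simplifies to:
n ∨ ¬e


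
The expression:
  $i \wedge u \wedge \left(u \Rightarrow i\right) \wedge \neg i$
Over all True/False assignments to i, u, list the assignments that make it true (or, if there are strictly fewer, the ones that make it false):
is never true.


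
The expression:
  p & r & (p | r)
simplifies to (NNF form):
p & r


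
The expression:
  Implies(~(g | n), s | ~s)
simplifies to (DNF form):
True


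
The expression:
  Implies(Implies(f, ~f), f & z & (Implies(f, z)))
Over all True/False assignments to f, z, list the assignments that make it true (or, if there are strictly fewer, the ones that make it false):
is true only for:
  f=True, z=False;
  f=True, z=True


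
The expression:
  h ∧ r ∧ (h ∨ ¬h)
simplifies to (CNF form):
h ∧ r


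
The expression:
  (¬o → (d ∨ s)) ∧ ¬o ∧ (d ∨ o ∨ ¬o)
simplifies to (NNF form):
¬o ∧ (d ∨ s)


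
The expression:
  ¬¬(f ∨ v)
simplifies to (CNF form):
f ∨ v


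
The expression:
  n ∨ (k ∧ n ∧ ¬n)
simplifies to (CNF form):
n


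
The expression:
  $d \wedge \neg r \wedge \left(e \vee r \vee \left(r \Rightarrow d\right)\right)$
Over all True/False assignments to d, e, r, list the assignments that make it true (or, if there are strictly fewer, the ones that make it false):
is true only for:
  d=True, e=False, r=False;
  d=True, e=True, r=False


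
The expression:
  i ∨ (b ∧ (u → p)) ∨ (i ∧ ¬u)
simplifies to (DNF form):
i ∨ (b ∧ p) ∨ (b ∧ ¬u)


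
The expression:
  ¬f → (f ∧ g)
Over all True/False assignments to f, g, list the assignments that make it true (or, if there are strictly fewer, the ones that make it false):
is true only for:
  f=True, g=False;
  f=True, g=True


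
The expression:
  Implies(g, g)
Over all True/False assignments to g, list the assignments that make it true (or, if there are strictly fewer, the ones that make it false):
is always true.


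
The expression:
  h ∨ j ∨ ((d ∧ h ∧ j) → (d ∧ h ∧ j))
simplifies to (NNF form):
True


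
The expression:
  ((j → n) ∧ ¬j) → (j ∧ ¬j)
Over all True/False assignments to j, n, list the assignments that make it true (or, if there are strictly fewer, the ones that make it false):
is true only for:
  j=True, n=False;
  j=True, n=True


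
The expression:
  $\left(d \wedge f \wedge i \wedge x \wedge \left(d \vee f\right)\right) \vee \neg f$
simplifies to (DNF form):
$\left(d \wedge i \wedge x\right) \vee \neg f$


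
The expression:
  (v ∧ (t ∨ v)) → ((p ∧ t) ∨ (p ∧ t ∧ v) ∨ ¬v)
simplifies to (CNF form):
(p ∨ ¬v) ∧ (t ∨ ¬v)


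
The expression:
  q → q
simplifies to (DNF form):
True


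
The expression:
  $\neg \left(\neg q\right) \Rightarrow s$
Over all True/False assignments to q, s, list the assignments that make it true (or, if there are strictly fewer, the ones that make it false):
is false only for:
  q=True, s=False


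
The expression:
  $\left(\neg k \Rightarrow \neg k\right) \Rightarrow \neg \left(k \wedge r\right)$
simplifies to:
$\neg k \vee \neg r$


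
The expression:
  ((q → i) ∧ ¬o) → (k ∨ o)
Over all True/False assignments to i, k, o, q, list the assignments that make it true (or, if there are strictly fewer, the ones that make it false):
is false only for:
  i=False, k=False, o=False, q=False;
  i=True, k=False, o=False, q=False;
  i=True, k=False, o=False, q=True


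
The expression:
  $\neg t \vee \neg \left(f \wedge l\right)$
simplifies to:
$\neg f \vee \neg l \vee \neg t$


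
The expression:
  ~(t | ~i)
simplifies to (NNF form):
i & ~t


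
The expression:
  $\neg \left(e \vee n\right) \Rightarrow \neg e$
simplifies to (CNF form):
$\text{True}$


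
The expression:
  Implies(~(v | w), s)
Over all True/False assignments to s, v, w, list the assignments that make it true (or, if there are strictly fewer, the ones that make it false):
is false only for:
  s=False, v=False, w=False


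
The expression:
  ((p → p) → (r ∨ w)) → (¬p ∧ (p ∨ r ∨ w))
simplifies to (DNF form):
(¬r ∧ ¬w) ∨ ¬p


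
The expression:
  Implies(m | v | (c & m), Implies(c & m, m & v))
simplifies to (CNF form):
v | ~c | ~m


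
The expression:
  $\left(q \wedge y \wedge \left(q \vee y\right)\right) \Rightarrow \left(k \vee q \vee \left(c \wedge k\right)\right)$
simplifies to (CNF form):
$\text{True}$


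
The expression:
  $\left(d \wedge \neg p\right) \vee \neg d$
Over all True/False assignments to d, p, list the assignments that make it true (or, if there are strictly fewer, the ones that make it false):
is false only for:
  d=True, p=True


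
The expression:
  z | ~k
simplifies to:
z | ~k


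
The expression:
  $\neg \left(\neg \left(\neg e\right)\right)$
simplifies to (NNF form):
$\neg e$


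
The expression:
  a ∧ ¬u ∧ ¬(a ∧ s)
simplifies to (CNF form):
a ∧ ¬s ∧ ¬u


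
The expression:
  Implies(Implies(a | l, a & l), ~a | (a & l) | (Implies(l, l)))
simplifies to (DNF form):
True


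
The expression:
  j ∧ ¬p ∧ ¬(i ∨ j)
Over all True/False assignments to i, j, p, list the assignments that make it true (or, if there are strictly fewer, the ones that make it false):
is never true.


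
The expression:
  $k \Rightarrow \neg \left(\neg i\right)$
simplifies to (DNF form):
$i \vee \neg k$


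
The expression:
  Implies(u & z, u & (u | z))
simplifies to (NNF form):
True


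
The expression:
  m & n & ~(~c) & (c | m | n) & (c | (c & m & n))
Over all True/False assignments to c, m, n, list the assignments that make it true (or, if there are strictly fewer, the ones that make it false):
is true only for:
  c=True, m=True, n=True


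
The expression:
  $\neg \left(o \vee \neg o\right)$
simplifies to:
$\text{False}$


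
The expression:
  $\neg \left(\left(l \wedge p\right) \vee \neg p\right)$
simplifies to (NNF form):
$p \wedge \neg l$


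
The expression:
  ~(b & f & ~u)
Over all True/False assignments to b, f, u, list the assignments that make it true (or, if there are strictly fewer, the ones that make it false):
is false only for:
  b=True, f=True, u=False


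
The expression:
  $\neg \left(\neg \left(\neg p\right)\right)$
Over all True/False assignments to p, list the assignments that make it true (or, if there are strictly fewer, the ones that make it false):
is true only for:
  p=False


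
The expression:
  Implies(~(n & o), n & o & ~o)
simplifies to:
n & o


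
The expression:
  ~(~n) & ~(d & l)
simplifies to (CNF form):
n & (~d | ~l)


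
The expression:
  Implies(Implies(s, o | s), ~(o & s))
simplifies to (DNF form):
~o | ~s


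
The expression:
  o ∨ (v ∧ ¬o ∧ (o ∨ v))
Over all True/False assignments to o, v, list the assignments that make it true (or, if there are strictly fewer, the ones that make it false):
is false only for:
  o=False, v=False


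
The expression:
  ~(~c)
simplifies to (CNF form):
c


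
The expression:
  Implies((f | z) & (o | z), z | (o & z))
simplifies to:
z | ~f | ~o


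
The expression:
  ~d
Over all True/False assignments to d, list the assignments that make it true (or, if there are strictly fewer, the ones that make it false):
is true only for:
  d=False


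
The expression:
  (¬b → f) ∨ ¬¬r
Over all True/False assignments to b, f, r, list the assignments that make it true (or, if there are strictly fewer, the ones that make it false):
is false only for:
  b=False, f=False, r=False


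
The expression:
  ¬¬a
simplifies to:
a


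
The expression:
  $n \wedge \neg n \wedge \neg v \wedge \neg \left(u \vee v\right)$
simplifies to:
$\text{False}$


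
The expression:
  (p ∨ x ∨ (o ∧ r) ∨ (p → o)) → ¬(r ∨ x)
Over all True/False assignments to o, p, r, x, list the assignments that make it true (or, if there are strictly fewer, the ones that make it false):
is true only for:
  o=False, p=False, r=False, x=False;
  o=False, p=True, r=False, x=False;
  o=True, p=False, r=False, x=False;
  o=True, p=True, r=False, x=False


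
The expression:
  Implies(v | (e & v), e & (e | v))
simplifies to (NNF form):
e | ~v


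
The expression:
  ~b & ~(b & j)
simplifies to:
~b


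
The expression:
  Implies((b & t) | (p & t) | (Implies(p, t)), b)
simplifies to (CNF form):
(b | p) & (b | ~t)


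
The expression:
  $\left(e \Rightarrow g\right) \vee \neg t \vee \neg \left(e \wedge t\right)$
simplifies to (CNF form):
$g \vee \neg e \vee \neg t$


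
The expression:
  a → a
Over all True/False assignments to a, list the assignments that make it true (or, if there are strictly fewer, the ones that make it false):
is always true.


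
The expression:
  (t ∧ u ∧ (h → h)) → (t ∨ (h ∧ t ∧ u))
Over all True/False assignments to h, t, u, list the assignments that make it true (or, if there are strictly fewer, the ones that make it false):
is always true.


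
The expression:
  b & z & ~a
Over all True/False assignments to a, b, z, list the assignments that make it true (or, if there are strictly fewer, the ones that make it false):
is true only for:
  a=False, b=True, z=True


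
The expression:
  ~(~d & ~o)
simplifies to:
d | o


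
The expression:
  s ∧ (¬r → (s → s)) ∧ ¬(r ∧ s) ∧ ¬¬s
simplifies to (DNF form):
s ∧ ¬r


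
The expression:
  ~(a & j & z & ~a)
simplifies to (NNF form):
True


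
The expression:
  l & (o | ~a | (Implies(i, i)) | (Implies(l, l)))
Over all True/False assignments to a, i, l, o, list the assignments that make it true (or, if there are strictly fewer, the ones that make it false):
is true only for:
  a=False, i=False, l=True, o=False;
  a=False, i=False, l=True, o=True;
  a=False, i=True, l=True, o=False;
  a=False, i=True, l=True, o=True;
  a=True, i=False, l=True, o=False;
  a=True, i=False, l=True, o=True;
  a=True, i=True, l=True, o=False;
  a=True, i=True, l=True, o=True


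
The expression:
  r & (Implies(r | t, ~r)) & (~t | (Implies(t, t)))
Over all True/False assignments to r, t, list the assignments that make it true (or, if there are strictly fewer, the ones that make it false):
is never true.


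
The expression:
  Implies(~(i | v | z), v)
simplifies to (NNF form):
i | v | z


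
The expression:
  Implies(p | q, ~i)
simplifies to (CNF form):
(~i | ~p) & (~i | ~q)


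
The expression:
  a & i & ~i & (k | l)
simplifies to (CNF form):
False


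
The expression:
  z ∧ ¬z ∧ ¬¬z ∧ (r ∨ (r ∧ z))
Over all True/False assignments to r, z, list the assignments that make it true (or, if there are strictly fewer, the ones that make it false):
is never true.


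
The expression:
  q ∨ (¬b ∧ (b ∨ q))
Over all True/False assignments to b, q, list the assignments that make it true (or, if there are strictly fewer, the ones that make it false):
is true only for:
  b=False, q=True;
  b=True, q=True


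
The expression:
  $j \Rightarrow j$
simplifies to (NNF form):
$\text{True}$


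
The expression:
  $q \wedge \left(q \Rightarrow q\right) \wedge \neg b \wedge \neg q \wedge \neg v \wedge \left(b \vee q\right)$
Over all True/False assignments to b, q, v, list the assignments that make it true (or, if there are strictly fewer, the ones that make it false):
is never true.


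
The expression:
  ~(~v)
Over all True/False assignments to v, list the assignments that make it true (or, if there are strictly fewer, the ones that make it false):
is true only for:
  v=True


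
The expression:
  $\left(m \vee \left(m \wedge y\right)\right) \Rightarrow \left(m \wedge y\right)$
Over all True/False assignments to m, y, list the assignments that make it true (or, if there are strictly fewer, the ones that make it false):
is false only for:
  m=True, y=False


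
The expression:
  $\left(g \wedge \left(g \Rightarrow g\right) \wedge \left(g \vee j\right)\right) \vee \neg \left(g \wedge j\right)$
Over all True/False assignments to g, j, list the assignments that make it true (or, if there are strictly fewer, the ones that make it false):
is always true.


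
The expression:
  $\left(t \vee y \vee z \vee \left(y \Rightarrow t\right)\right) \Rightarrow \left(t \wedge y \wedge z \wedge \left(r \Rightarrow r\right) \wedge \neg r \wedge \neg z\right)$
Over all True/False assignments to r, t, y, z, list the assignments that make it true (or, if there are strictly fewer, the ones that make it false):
is never true.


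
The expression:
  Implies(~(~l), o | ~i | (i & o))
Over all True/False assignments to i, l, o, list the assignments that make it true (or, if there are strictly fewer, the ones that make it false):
is false only for:
  i=True, l=True, o=False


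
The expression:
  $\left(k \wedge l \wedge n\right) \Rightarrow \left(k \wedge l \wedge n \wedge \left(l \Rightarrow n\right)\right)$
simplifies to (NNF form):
$\text{True}$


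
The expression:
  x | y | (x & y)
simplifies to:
x | y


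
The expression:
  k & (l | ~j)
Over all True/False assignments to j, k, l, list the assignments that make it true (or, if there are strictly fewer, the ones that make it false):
is true only for:
  j=False, k=True, l=False;
  j=False, k=True, l=True;
  j=True, k=True, l=True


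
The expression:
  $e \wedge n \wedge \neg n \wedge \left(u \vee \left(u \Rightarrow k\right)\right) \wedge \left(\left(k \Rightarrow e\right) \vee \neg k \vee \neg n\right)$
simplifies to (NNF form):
$\text{False}$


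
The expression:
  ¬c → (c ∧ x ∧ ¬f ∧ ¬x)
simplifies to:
c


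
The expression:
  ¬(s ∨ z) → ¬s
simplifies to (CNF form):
True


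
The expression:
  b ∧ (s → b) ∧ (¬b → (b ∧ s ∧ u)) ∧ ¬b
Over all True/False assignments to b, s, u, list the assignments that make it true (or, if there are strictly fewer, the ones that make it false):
is never true.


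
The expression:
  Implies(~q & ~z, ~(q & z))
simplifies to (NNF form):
True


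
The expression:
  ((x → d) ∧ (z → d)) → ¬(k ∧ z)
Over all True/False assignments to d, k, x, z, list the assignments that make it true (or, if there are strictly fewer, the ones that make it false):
is false only for:
  d=True, k=True, x=False, z=True;
  d=True, k=True, x=True, z=True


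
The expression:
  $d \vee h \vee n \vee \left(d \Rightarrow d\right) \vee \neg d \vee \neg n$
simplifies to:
$\text{True}$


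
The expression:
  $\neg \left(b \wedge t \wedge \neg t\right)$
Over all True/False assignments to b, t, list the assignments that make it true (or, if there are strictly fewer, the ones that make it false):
is always true.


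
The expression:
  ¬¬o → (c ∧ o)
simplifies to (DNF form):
c ∨ ¬o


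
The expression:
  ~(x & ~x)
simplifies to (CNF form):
True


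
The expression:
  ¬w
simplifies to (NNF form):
¬w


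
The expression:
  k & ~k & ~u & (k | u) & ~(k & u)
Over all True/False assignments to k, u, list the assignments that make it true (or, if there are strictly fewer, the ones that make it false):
is never true.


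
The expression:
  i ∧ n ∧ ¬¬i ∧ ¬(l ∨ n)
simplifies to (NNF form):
False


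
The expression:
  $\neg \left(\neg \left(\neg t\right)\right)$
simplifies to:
$\neg t$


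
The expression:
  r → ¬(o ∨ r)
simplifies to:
¬r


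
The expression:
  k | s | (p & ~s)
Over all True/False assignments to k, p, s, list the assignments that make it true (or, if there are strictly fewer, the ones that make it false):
is false only for:
  k=False, p=False, s=False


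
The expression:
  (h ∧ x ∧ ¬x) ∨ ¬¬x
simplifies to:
x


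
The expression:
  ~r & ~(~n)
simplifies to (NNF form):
n & ~r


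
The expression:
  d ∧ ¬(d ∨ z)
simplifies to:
False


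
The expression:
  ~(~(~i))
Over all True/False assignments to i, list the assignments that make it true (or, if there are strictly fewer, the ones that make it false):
is true only for:
  i=False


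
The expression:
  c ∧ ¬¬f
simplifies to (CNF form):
c ∧ f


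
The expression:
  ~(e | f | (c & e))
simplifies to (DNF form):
~e & ~f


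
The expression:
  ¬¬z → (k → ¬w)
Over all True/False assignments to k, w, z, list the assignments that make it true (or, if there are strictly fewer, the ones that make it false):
is false only for:
  k=True, w=True, z=True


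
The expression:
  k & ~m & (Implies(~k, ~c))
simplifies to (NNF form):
k & ~m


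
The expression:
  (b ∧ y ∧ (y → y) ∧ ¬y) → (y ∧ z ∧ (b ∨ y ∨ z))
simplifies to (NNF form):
True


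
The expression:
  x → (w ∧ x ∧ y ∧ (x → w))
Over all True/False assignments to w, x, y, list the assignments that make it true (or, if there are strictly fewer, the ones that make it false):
is false only for:
  w=False, x=True, y=False;
  w=False, x=True, y=True;
  w=True, x=True, y=False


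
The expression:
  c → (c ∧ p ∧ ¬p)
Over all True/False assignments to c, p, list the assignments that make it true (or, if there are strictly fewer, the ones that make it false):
is true only for:
  c=False, p=False;
  c=False, p=True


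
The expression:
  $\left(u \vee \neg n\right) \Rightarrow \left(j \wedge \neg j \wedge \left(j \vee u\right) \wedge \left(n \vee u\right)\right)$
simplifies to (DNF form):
$n \wedge \neg u$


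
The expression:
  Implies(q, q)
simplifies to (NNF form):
True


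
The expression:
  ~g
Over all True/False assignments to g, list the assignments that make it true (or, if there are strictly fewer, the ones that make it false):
is true only for:
  g=False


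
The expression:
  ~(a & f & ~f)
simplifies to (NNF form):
True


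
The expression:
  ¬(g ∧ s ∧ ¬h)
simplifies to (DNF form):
h ∨ ¬g ∨ ¬s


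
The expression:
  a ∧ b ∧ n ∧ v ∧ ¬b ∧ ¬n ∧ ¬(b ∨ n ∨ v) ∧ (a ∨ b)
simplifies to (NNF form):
False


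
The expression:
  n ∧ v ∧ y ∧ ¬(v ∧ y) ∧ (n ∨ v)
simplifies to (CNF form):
False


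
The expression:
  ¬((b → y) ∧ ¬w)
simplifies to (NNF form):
w ∨ (b ∧ ¬y)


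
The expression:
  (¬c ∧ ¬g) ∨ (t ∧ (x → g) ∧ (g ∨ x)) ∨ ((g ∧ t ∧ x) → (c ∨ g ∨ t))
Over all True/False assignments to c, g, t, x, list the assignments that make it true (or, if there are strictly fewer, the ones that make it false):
is always true.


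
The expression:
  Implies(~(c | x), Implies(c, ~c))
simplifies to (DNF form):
True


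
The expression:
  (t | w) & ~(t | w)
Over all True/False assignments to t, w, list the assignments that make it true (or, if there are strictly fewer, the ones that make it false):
is never true.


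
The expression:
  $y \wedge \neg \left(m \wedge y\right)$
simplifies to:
$y \wedge \neg m$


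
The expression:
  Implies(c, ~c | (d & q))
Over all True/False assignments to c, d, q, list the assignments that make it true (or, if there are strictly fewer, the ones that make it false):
is false only for:
  c=True, d=False, q=False;
  c=True, d=False, q=True;
  c=True, d=True, q=False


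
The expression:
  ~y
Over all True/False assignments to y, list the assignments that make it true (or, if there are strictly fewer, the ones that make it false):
is true only for:
  y=False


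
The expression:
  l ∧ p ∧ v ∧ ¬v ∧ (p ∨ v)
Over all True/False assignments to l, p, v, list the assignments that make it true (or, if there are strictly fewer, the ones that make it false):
is never true.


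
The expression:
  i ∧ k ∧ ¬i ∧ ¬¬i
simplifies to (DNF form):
False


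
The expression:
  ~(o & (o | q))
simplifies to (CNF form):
~o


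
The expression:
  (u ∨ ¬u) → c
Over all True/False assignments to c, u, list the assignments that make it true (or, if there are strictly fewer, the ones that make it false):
is true only for:
  c=True, u=False;
  c=True, u=True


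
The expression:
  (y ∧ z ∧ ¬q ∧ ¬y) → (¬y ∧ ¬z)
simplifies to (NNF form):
True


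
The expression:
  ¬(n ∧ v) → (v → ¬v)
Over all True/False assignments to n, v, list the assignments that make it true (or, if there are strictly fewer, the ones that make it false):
is false only for:
  n=False, v=True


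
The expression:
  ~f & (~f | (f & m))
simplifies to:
~f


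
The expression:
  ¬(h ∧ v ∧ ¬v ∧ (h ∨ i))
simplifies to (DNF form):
True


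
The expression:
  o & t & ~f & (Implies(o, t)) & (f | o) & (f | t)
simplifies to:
o & t & ~f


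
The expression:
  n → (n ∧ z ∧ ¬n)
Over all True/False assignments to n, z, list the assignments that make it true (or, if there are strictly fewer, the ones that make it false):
is true only for:
  n=False, z=False;
  n=False, z=True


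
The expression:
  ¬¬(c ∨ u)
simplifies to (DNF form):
c ∨ u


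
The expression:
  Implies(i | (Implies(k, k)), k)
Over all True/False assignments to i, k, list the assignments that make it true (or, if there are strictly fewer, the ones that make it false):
is true only for:
  i=False, k=True;
  i=True, k=True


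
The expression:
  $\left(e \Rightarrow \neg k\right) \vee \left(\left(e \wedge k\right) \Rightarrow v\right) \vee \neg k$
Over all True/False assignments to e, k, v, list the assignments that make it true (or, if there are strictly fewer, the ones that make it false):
is false only for:
  e=True, k=True, v=False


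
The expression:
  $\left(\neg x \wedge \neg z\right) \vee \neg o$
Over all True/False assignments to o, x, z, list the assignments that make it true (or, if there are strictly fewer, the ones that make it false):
is false only for:
  o=True, x=False, z=True;
  o=True, x=True, z=False;
  o=True, x=True, z=True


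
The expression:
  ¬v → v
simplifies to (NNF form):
v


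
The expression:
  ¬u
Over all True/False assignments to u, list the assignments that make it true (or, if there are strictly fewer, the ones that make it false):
is true only for:
  u=False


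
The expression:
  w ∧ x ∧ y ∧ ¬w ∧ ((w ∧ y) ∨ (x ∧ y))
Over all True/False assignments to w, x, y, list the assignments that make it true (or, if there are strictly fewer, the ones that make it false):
is never true.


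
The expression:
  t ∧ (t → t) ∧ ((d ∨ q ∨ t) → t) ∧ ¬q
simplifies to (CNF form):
t ∧ ¬q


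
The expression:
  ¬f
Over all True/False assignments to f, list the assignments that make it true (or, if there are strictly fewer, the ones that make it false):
is true only for:
  f=False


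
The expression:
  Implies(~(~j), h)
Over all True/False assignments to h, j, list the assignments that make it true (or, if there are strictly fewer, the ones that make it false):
is false only for:
  h=False, j=True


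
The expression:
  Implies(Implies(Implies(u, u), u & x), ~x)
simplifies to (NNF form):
~u | ~x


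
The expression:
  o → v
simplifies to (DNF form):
v ∨ ¬o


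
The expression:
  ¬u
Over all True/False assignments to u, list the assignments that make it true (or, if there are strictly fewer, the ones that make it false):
is true only for:
  u=False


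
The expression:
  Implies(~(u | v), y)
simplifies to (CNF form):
u | v | y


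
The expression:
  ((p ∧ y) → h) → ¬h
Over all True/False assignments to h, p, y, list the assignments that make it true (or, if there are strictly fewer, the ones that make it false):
is true only for:
  h=False, p=False, y=False;
  h=False, p=False, y=True;
  h=False, p=True, y=False;
  h=False, p=True, y=True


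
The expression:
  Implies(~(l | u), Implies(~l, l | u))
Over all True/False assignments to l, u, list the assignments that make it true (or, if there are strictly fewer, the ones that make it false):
is false only for:
  l=False, u=False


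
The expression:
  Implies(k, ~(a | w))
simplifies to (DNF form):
~k | (~a & ~w)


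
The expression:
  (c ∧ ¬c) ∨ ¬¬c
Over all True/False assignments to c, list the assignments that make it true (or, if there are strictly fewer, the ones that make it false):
is true only for:
  c=True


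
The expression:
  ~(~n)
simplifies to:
n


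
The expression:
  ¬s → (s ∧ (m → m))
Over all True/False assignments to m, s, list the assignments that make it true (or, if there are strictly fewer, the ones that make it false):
is true only for:
  m=False, s=True;
  m=True, s=True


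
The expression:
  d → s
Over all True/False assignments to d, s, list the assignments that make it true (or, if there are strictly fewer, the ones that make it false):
is false only for:
  d=True, s=False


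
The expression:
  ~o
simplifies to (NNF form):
~o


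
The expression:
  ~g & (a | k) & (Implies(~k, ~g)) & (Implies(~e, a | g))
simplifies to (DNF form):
(a & ~g) | (e & k & ~g)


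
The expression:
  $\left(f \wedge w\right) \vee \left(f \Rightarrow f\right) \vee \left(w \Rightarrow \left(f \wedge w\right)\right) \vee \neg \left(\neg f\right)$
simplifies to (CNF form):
$\text{True}$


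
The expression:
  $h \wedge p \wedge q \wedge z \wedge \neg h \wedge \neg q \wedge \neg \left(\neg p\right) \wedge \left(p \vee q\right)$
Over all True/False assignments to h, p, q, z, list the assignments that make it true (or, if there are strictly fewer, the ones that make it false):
is never true.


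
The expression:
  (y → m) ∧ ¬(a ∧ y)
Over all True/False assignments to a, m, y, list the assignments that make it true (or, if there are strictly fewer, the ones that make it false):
is false only for:
  a=False, m=False, y=True;
  a=True, m=False, y=True;
  a=True, m=True, y=True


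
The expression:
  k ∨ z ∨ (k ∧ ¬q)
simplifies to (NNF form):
k ∨ z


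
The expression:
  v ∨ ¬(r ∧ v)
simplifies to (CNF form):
True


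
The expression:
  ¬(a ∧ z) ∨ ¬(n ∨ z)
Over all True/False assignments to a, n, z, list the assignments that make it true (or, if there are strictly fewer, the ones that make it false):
is false only for:
  a=True, n=False, z=True;
  a=True, n=True, z=True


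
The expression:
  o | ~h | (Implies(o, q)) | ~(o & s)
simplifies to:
True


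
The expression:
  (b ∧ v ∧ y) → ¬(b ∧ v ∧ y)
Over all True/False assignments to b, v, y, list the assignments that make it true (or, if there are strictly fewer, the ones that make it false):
is false only for:
  b=True, v=True, y=True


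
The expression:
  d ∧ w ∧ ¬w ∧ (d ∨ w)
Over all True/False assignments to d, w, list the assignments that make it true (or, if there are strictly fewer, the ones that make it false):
is never true.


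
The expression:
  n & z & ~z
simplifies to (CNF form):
False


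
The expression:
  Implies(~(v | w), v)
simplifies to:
v | w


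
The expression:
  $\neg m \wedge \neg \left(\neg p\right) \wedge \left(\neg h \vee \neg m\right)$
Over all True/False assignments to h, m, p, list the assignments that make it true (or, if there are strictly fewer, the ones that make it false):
is true only for:
  h=False, m=False, p=True;
  h=True, m=False, p=True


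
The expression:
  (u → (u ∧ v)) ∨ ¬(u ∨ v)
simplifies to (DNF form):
v ∨ ¬u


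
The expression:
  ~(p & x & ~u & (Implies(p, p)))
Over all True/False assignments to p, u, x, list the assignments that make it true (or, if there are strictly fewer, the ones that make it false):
is false only for:
  p=True, u=False, x=True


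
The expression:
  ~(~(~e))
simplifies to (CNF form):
~e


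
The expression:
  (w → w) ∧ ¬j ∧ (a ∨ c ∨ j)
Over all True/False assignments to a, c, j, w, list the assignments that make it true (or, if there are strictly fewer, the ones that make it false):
is true only for:
  a=False, c=True, j=False, w=False;
  a=False, c=True, j=False, w=True;
  a=True, c=False, j=False, w=False;
  a=True, c=False, j=False, w=True;
  a=True, c=True, j=False, w=False;
  a=True, c=True, j=False, w=True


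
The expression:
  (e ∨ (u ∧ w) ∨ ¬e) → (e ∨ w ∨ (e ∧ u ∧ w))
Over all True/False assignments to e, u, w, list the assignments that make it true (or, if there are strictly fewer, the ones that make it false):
is false only for:
  e=False, u=False, w=False;
  e=False, u=True, w=False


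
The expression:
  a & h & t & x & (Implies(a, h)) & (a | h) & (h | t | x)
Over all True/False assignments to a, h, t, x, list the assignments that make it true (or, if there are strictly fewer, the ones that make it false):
is true only for:
  a=True, h=True, t=True, x=True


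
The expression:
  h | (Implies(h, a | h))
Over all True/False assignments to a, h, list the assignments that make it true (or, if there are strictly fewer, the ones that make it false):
is always true.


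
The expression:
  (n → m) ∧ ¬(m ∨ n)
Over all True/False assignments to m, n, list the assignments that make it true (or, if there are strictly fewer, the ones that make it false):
is true only for:
  m=False, n=False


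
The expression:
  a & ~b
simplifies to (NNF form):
a & ~b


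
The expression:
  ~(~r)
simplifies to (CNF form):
r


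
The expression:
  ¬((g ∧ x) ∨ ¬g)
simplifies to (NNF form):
g ∧ ¬x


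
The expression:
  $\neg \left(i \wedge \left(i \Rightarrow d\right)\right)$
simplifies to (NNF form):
$\neg d \vee \neg i$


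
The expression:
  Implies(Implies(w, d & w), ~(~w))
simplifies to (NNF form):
w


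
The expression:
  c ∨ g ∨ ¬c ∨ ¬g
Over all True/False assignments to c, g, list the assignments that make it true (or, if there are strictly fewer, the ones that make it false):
is always true.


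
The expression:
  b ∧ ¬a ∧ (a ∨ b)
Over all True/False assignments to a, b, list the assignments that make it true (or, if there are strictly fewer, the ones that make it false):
is true only for:
  a=False, b=True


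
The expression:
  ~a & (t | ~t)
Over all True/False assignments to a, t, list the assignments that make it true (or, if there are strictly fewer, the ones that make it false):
is true only for:
  a=False, t=False;
  a=False, t=True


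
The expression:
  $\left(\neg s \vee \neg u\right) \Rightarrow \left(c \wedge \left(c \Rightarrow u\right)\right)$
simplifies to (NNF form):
$u \wedge \left(c \vee s\right)$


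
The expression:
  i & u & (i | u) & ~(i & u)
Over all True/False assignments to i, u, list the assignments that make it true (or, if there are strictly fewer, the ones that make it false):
is never true.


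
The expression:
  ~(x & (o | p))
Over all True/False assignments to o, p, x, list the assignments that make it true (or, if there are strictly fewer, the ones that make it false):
is false only for:
  o=False, p=True, x=True;
  o=True, p=False, x=True;
  o=True, p=True, x=True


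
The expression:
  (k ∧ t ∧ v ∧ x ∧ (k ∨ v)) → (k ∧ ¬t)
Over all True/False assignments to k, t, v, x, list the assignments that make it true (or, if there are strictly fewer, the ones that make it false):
is false only for:
  k=True, t=True, v=True, x=True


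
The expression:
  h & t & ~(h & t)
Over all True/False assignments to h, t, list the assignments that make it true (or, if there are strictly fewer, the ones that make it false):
is never true.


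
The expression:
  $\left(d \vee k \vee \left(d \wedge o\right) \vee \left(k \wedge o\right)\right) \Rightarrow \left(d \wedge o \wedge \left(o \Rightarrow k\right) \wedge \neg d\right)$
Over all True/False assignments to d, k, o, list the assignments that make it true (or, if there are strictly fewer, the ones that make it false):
is true only for:
  d=False, k=False, o=False;
  d=False, k=False, o=True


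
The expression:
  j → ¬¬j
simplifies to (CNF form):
True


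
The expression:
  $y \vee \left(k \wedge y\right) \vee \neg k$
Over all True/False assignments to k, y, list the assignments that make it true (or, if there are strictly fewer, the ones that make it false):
is false only for:
  k=True, y=False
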